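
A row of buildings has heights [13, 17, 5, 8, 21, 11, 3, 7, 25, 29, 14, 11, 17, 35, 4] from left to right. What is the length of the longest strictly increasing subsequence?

6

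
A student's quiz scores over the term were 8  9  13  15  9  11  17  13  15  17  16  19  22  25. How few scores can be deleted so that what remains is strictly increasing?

Fewest deletions = n − (longest strictly increasing subsequence).
i:      1  2  3  4  5  6  7  8  9 10 11 12 13 14
a[i]:   8  9 13 15  9 11 17 13 15 17 16 19 22 25
dp:     1  2  3  4  2  3  5  4  5  6  6  7  8  9
max dp = 9, so deletions = 14 − 9 = 5.

5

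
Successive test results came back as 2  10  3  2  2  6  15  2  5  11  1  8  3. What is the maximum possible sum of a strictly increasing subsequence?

Let S[i] be the best sum of a strictly increasing subsequence ending at i:
i:      1  2  3  4  5  6  7  8  9 10 11 12 13
a[i]:   2 10  3  2  2  6 15  2  5 11  1  8  3
S:      2 12  5  2  2 11 27  2 10 23  1 19  5
Maximum is 27 (e.g. 2 + 10 + 15).

27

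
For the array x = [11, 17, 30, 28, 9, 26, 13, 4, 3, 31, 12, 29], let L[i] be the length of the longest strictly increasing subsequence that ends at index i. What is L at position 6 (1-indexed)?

3

dp[i] = 1 + max{dp[j] : j<i, x[j]<x[i]} (or 1 if no such j):
i:      1  2  3  4  5  6  7  8  9 10 11 12
x[i]:  11 17 30 28  9 26 13  4  3 31 12 29
dp:     1  2  3  3  1  3  2  1  1  4  2  4
At index 6 the value is 3.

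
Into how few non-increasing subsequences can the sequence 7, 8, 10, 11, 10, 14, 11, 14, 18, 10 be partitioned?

6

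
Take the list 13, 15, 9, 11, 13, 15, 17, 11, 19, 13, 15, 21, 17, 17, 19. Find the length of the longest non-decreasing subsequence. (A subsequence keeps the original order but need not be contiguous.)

Track the smallest tail for each achievable length (allowing ties):
13 → extends → [13]
15 → extends → [13, 15]
9 → replaces 13 → [9, 15]
11 → replaces 15 → [9, 11]
13 → extends → [9, 11, 13]
15 → extends → [9, 11, 13, 15]
17 → extends → [9, 11, 13, 15, 17]
11 → replaces 13 → [9, 11, 11, 15, 17]
19 → extends → [9, 11, 11, 15, 17, 19]
13 → replaces 15 → [9, 11, 11, 13, 17, 19]
15 → replaces 17 → [9, 11, 11, 13, 15, 19]
21 → extends → [9, 11, 11, 13, 15, 19, 21]
17 → replaces 19 → [9, 11, 11, 13, 15, 17, 21]
17 → replaces 21 → [9, 11, 11, 13, 15, 17, 17]
19 → extends → [9, 11, 11, 13, 15, 17, 17, 19]
Eight tails, so the longest non-decreasing subsequence has length 8 (e.g. 9, 11, 13, 15, 17, 17, 17, 19).

8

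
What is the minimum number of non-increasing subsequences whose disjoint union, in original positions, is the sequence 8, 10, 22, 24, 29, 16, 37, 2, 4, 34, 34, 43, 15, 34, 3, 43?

Place each on the leftmost legal pile:
8 → new pile 1 (tops now [8])
10 → new pile 2 (tops now [8, 10])
22 → new pile 3 (tops now [8, 10, 22])
24 → new pile 4 (tops now [8, 10, 22, 24])
29 → new pile 5 (tops now [8, 10, 22, 24, 29])
16 → pile 3 (tops now [8, 10, 16, 24, 29])
37 → new pile 6 (tops now [8, 10, 16, 24, 29, 37])
2 → pile 1 (tops now [2, 10, 16, 24, 29, 37])
4 → pile 2 (tops now [2, 4, 16, 24, 29, 37])
34 → pile 6 (tops now [2, 4, 16, 24, 29, 34])
34 → pile 6 (tops now [2, 4, 16, 24, 29, 34])
43 → new pile 7 (tops now [2, 4, 16, 24, 29, 34, 43])
15 → pile 3 (tops now [2, 4, 15, 24, 29, 34, 43])
34 → pile 6 (tops now [2, 4, 15, 24, 29, 34, 43])
3 → pile 2 (tops now [2, 3, 15, 24, 29, 34, 43])
43 → pile 7 (tops now [2, 3, 15, 24, 29, 34, 43])
Seven piles.

7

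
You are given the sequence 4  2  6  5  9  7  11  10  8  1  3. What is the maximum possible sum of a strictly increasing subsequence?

Let S[i] be the best sum of a strictly increasing subsequence ending at i:
i:      1  2  3  4  5  6  7  8  9 10 11
a[i]:   4  2  6  5  9  7 11 10  8  1  3
S:      4  2 10  9 19 17 30 29 25  1  5
Maximum is 30 (e.g. 4 + 6 + 9 + 11).

30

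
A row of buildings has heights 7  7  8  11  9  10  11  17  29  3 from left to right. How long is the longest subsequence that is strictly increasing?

7

Track the smallest tail for each achievable length (strict):
7 → extends → [7]
7 → already a tail → [7]
8 → extends → [7, 8]
11 → extends → [7, 8, 11]
9 → replaces 11 → [7, 8, 9]
10 → extends → [7, 8, 9, 10]
11 → extends → [7, 8, 9, 10, 11]
17 → extends → [7, 8, 9, 10, 11, 17]
29 → extends → [7, 8, 9, 10, 11, 17, 29]
3 → replaces 7 → [3, 8, 9, 10, 11, 17, 29]
Seven tails, so the longest strictly increasing subsequence has length 7 (e.g. 7, 8, 9, 10, 11, 17, 29).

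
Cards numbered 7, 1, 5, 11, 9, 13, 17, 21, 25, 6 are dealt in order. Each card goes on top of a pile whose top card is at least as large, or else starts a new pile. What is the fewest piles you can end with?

Place each on the leftmost legal pile:
7 → new pile 1 (tops now [7])
1 → pile 1 (tops now [1])
5 → new pile 2 (tops now [1, 5])
11 → new pile 3 (tops now [1, 5, 11])
9 → pile 3 (tops now [1, 5, 9])
13 → new pile 4 (tops now [1, 5, 9, 13])
17 → new pile 5 (tops now [1, 5, 9, 13, 17])
21 → new pile 6 (tops now [1, 5, 9, 13, 17, 21])
25 → new pile 7 (tops now [1, 5, 9, 13, 17, 21, 25])
6 → pile 3 (tops now [1, 5, 6, 13, 17, 21, 25])
Seven piles.

7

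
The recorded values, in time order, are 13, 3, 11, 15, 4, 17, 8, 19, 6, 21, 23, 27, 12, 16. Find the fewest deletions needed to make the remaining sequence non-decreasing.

6

Fewest deletions = n − (longest non-decreasing subsequence).
Patience tails:
13 → extends → [13]
3 → replaces 13 → [3]
11 → extends → [3, 11]
15 → extends → [3, 11, 15]
4 → replaces 11 → [3, 4, 15]
17 → extends → [3, 4, 15, 17]
8 → replaces 15 → [3, 4, 8, 17]
19 → extends → [3, 4, 8, 17, 19]
6 → replaces 8 → [3, 4, 6, 17, 19]
21 → extends → [3, 4, 6, 17, 19, 21]
23 → extends → [3, 4, 6, 17, 19, 21, 23]
27 → extends → [3, 4, 6, 17, 19, 21, 23, 27]
12 → replaces 17 → [3, 4, 6, 12, 19, 21, 23, 27]
16 → replaces 19 → [3, 4, 6, 12, 16, 21, 23, 27]
Longest non-decreasing subsequence has length 8, so deletions = 14 − 8 = 6.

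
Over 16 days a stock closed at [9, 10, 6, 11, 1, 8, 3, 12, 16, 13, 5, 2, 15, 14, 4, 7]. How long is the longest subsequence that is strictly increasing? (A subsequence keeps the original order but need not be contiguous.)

6

Let dp[i] be the length of the longest such subsequence ending at index i:
i:      1  2  3  4  5  6  7  8  9 10 11 12 13 14 15 16
a[i]:   9 10  6 11  1  8  3 12 16 13  5  2 15 14  4  7
dp:     1  2  1  3  1  2  2  4  5  5  3  2  6  6  3  4
Maximum dp value is 6.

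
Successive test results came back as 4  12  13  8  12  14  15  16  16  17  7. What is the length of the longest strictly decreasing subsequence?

Let dp[i] be the longest strictly decreasing subsequence ending at i:
i:      1  2  3  4  5  6  7  8  9 10 11
a[i]:   4 12 13  8 12 14 15 16 16 17  7
dp:     1  1  1  2  2  1  1  1  1  1  3
Maximum is 3.

3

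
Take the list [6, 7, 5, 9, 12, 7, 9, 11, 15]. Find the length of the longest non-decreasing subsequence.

6

Let dp[i] be the length of the longest such subsequence ending at index i:
i:      1  2  3  4  5  6  7  8  9
a[i]:   6  7  5  9 12  7  9 11 15
dp:     1  2  1  3  4  3  4  5  6
Maximum dp value is 6.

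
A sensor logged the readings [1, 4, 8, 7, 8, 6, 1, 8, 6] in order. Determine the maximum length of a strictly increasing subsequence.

4

Let dp[i] be the length of the longest such subsequence ending at index i:
i:     1 2 3 4 5 6 7 8 9
a[i]:  1 4 8 7 8 6 1 8 6
dp:    1 2 3 3 4 3 1 4 3
Maximum dp value is 4.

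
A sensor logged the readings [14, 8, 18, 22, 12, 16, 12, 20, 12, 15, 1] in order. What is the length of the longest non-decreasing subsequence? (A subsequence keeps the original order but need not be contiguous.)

5

Track the smallest tail for each achievable length (allowing ties):
14 → extends → [14]
8 → replaces 14 → [8]
18 → extends → [8, 18]
22 → extends → [8, 18, 22]
12 → replaces 18 → [8, 12, 22]
16 → replaces 22 → [8, 12, 16]
12 → replaces 16 → [8, 12, 12]
20 → extends → [8, 12, 12, 20]
12 → replaces 20 → [8, 12, 12, 12]
15 → extends → [8, 12, 12, 12, 15]
1 → replaces 8 → [1, 12, 12, 12, 15]
Five tails, so the longest non-decreasing subsequence has length 5 (e.g. 8, 12, 12, 12, 15).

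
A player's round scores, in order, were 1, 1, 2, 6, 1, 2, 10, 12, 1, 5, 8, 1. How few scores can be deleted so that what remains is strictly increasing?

7

Fewest deletions = n − (longest strictly increasing subsequence).
i:      1  2  3  4  5  6  7  8  9 10 11 12
a[i]:   1  1  2  6  1  2 10 12  1  5  8  1
dp:     1  1  2  3  1  2  4  5  1  3  4  1
max dp = 5, so deletions = 12 − 5 = 7.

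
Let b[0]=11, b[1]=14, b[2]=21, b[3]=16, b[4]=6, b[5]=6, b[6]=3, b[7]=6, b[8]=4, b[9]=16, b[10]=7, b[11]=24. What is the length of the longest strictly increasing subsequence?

Let dp[i] be the length of the longest such subsequence ending at index i:
i:      0  1  2  3  4  5  6  7  8  9 10 11
b[i]:  11 14 21 16  6  6  3  6  4 16  7 24
dp:     1  2  3  3  1  1  1  2  2  3  3  4
Maximum dp value is 4.

4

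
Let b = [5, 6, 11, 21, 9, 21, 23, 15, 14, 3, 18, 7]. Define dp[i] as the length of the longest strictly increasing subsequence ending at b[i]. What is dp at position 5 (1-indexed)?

dp[i] = 1 + max{dp[j] : j<i, b[j]<b[i]} (or 1 if no such j):
i:      1  2  3  4  5  6  7  8  9 10 11 12
b[i]:   5  6 11 21  9 21 23 15 14  3 18  7
dp:     1  2  3  4  3  4  5  4  4  1  5  3
At index 5 the value is 3.

3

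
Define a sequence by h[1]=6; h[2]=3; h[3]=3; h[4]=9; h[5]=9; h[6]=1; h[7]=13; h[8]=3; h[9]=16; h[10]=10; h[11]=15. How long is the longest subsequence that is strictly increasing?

Let dp[i] be the length of the longest such subsequence ending at index i:
i:      1  2  3  4  5  6  7  8  9 10 11
h[i]:   6  3  3  9  9  1 13  3 16 10 15
dp:     1  1  1  2  2  1  3  2  4  3  4
Maximum dp value is 4.

4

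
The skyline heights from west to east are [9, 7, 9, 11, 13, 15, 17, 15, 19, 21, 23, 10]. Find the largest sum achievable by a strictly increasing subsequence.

Let S[i] be the best sum of a strictly increasing subsequence ending at i:
i:       1   2   3   4   5   6   7   8   9  10  11  12
a[i]:    9   7   9  11  13  15  17  15  19  21  23  10
S:       9   7  16  27  40  55  72  55  91 112 135  26
Maximum is 135 (e.g. 7 + 9 + 11 + 13 + 15 + 17 + 19 + 21 + 23).

135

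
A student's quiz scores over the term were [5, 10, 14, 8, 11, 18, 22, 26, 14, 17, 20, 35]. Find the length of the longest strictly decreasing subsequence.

2

Negate each value so 'decreasing' becomes 'increasing', then run patience tails on the negated sequence:
-5 → extends → [-5]
-10 → replaces -5 → [-10]
-14 → replaces -10 → [-14]
-8 → extends → [-14, -8]
-11 → replaces -8 → [-14, -11]
-18 → replaces -14 → [-18, -11]
-22 → replaces -18 → [-22, -11]
-26 → replaces -22 → [-26, -11]
-14 → replaces -11 → [-26, -14]
-17 → replaces -14 → [-26, -17]
-20 → replaces -17 → [-26, -20]
-35 → replaces -26 → [-35, -20]
Two tails, so the longest strictly decreasing subsequence of the original has length 2.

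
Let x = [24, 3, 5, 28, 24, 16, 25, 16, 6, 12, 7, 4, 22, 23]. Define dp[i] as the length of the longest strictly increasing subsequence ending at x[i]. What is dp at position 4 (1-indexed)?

dp[i] = 1 + max{dp[j] : j<i, x[j]<x[i]} (or 1 if no such j):
i:      1  2  3  4  5  6  7  8  9 10 11 12 13 14
x[i]:  24  3  5 28 24 16 25 16  6 12  7  4 22 23
dp:     1  1  2  3  3  3  4  3  3  4  4  2  5  6
At index 4 the value is 3.

3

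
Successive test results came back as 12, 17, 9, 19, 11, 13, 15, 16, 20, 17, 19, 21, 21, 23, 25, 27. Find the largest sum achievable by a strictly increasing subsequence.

196

Let S[i] be the best sum of a strictly increasing subsequence ending at i:
i:       1   2   3   4   5   6   7   8   9  10  11  12  13  14  15  16
a[i]:   12  17   9  19  11  13  15  16  20  17  19  21  21  23  25  27
S:      12  29   9  48  20  33  48  64  84  81 100 121 121 144 169 196
Maximum is 196 (e.g. 9 + 11 + 13 + 15 + 16 + 17 + 19 + 21 + 23 + 25 + 27).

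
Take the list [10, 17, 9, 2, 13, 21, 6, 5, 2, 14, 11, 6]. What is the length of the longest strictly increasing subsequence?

Track the smallest tail for each achievable length (strict):
10 → extends → [10]
17 → extends → [10, 17]
9 → replaces 10 → [9, 17]
2 → replaces 9 → [2, 17]
13 → replaces 17 → [2, 13]
21 → extends → [2, 13, 21]
6 → replaces 13 → [2, 6, 21]
5 → replaces 6 → [2, 5, 21]
2 → already a tail → [2, 5, 21]
14 → replaces 21 → [2, 5, 14]
11 → replaces 14 → [2, 5, 11]
6 → replaces 11 → [2, 5, 6]
Three tails, so the longest strictly increasing subsequence has length 3 (e.g. 10, 17, 21).

3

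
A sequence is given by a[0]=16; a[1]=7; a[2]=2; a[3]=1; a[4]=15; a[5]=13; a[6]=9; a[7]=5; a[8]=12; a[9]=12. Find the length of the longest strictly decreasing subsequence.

5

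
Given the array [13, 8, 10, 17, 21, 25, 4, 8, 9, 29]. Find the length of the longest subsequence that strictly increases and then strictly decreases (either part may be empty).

inc[i] = longest strictly increasing subsequence ending at i; dec[i] = longest strictly decreasing subsequence starting at i:
i:      1  2  3  4  5  6  7  8  9 10
a[i]:  13  8 10 17 21 25  4  8  9 29
inc:    1  1  2  3  4  5  1  2  3  6
dec:    3  2  2  2  2  2  1  1  1  1
Best peak at i=6 (value 25): inc=5, dec=2, length 5+2−1 = 6.

6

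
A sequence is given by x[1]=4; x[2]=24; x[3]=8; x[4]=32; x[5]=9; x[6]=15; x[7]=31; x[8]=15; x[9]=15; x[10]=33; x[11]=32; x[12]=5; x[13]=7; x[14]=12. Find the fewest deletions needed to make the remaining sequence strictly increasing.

8

Fewest deletions = n − (longest strictly increasing subsequence).
Patience tails:
4 → extends → [4]
24 → extends → [4, 24]
8 → replaces 24 → [4, 8]
32 → extends → [4, 8, 32]
9 → replaces 32 → [4, 8, 9]
15 → extends → [4, 8, 9, 15]
31 → extends → [4, 8, 9, 15, 31]
15 → already a tail → [4, 8, 9, 15, 31]
15 → already a tail → [4, 8, 9, 15, 31]
33 → extends → [4, 8, 9, 15, 31, 33]
32 → replaces 33 → [4, 8, 9, 15, 31, 32]
5 → replaces 8 → [4, 5, 9, 15, 31, 32]
7 → replaces 9 → [4, 5, 7, 15, 31, 32]
12 → replaces 15 → [4, 5, 7, 12, 31, 32]
Longest strictly increasing subsequence has length 6, so deletions = 14 − 6 = 8.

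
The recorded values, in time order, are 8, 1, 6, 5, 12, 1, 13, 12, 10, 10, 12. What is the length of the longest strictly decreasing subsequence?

4

Let dp[i] be the longest strictly decreasing subsequence ending at i:
i:      1  2  3  4  5  6  7  8  9 10 11
a[i]:   8  1  6  5 12  1 13 12 10 10 12
dp:     1  2  2  3  1  4  1  2  3  3  2
Maximum is 4.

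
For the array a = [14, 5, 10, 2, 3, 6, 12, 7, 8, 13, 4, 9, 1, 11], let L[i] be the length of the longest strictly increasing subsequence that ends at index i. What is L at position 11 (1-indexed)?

3

dp[i] = 1 + max{dp[j] : j<i, a[j]<a[i]} (or 1 if no such j):
i:      1  2  3  4  5  6  7  8  9 10 11 12 13 14
a[i]:  14  5 10  2  3  6 12  7  8 13  4  9  1 11
dp:     1  1  2  1  2  3  4  4  5  6  3  6  1  7
At index 11 the value is 3.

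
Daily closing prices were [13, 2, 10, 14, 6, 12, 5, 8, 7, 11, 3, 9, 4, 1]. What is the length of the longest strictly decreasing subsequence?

6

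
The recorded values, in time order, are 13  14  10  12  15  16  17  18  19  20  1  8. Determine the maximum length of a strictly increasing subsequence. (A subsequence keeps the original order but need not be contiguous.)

8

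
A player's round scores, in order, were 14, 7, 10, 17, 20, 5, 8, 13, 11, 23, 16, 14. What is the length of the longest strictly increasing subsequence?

Track the smallest tail for each achievable length (strict):
14 → extends → [14]
7 → replaces 14 → [7]
10 → extends → [7, 10]
17 → extends → [7, 10, 17]
20 → extends → [7, 10, 17, 20]
5 → replaces 7 → [5, 10, 17, 20]
8 → replaces 10 → [5, 8, 17, 20]
13 → replaces 17 → [5, 8, 13, 20]
11 → replaces 13 → [5, 8, 11, 20]
23 → extends → [5, 8, 11, 20, 23]
16 → replaces 20 → [5, 8, 11, 16, 23]
14 → replaces 16 → [5, 8, 11, 14, 23]
Five tails, so the longest strictly increasing subsequence has length 5 (e.g. 7, 10, 17, 20, 23).

5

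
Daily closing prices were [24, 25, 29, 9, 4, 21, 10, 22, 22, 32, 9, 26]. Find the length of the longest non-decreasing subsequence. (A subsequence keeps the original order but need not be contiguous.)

5

Let dp[i] be the length of the longest such subsequence ending at index i:
i:      1  2  3  4  5  6  7  8  9 10 11 12
a[i]:  24 25 29  9  4 21 10 22 22 32  9 26
dp:     1  2  3  1  1  2  2  3  4  5  2  5
Maximum dp value is 5.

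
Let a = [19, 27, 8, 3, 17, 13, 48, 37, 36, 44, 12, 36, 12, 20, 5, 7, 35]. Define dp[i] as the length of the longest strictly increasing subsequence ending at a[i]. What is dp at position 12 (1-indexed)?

dp[i] = 1 + max{dp[j] : j<i, a[j]<a[i]} (or 1 if no such j):
i:      1  2  3  4  5  6  7  8  9 10 11 12 13 14 15 16 17
a[i]:  19 27  8  3 17 13 48 37 36 44 12 36 12 20  5  7 35
dp:     1  2  1  1  2  2  3  3  3  4  2  3  2  3  2  3  4
At index 12 the value is 3.

3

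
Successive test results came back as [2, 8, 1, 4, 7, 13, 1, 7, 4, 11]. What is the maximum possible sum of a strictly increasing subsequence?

26

Let S[i] be the best sum of a strictly increasing subsequence ending at i:
i:      1  2  3  4  5  6  7  8  9 10
a[i]:   2  8  1  4  7 13  1  7  4 11
S:      2 10  1  6 13 26  1 13  6 24
Maximum is 26 (e.g. 2 + 4 + 7 + 13).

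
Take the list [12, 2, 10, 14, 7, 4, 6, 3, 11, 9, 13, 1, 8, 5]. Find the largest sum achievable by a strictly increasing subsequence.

Let S[i] be the best sum of a strictly increasing subsequence ending at i:
i:      1  2  3  4  5  6  7  8  9 10 11 12 13 14
a[i]:  12  2 10 14  7  4  6  3 11  9 13  1  8  5
S:     12  2 12 26  9  6 12  5 23 21 36  1 20 11
Maximum is 36 (e.g. 2 + 4 + 6 + 11 + 13).

36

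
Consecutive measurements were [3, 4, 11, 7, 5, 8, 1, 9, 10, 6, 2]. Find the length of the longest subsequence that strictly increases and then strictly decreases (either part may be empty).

8

inc[i] = longest strictly increasing subsequence ending at i; dec[i] = longest strictly decreasing subsequence starting at i:
i:      1  2  3  4  5  6  7  8  9 10 11
a[i]:   3  4 11  7  5  8  1  9 10  6  2
inc:    1  2  3  3  3  4  1  5  6  4  2
dec:    2  2  4  3  2  3  1  3  3  2  1
Best peak at i=9 (value 10): inc=6, dec=3, length 6+3−1 = 8.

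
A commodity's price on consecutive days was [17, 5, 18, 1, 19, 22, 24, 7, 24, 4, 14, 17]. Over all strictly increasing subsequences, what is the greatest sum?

Let S[i] be the best sum of a strictly increasing subsequence ending at i:
i:       1   2   3   4   5   6   7   8   9  10  11  12
a[i]:   17   5  18   1  19  22  24   7  24   4  14  17
S:      17   5  35   1  54  76 100  12 100   5  26  43
Maximum is 100 (e.g. 17 + 18 + 19 + 22 + 24).

100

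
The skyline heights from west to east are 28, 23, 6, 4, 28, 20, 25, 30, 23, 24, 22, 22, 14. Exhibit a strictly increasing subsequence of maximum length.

6, 20, 25, 30

Patience tails give the LIS length; then backtrack through the dp parents:
28 → extends → [28]
23 → replaces 28 → [23]
6 → replaces 23 → [6]
4 → replaces 6 → [4]
28 → extends → [4, 28]
20 → replaces 28 → [4, 20]
25 → extends → [4, 20, 25]
30 → extends → [4, 20, 25, 30]
23 → replaces 25 → [4, 20, 23, 30]
24 → replaces 30 → [4, 20, 23, 24]
22 → replaces 23 → [4, 20, 22, 24]
22 → already a tail → [4, 20, 22, 24]
14 → replaces 20 → [4, 14, 22, 24]
Length 4; one witness is 6, 20, 25, 30.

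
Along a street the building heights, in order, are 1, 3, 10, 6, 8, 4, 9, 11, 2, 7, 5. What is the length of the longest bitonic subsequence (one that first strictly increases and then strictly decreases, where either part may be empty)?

8

inc[i] = longest strictly increasing subsequence ending at i; dec[i] = longest strictly decreasing subsequence starting at i:
i:      1  2  3  4  5  6  7  8  9 10 11
a[i]:   1  3 10  6  8  4  9 11  2  7  5
inc:    1  2  3  3  4  3  5  6  2  4  4
dec:    1  2  4  3  3  2  3  3  1  2  1
Best peak at i=8 (value 11): inc=6, dec=3, length 6+3−1 = 8.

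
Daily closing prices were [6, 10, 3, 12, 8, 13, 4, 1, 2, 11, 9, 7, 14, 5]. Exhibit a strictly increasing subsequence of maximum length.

Patience tails give the LIS length; then backtrack through the dp parents:
6 → extends → [6]
10 → extends → [6, 10]
3 → replaces 6 → [3, 10]
12 → extends → [3, 10, 12]
8 → replaces 10 → [3, 8, 12]
13 → extends → [3, 8, 12, 13]
4 → replaces 8 → [3, 4, 12, 13]
1 → replaces 3 → [1, 4, 12, 13]
2 → replaces 4 → [1, 2, 12, 13]
11 → replaces 12 → [1, 2, 11, 13]
9 → replaces 11 → [1, 2, 9, 13]
7 → replaces 9 → [1, 2, 7, 13]
14 → extends → [1, 2, 7, 13, 14]
5 → replaces 7 → [1, 2, 5, 13, 14]
Length 5; one witness is 6, 10, 12, 13, 14.

6, 10, 12, 13, 14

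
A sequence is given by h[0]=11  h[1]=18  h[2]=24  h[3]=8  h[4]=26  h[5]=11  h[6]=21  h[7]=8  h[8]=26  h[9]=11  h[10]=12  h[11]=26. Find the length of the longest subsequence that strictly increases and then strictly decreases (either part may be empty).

inc[i] = longest strictly increasing subsequence ending at i; dec[i] = longest strictly decreasing subsequence starting at i:
i:      0  1  2  3  4  5  6  7  8  9 10 11
h[i]:  11 18 24  8 26 11 21  8 26 11 12 26
inc:    1  2  3  1  4  2  3  1  4  2  3  4
dec:    2  3  3  1  3  2  2  1  2  1  1  1
Best peak at i=4 (value 26): inc=4, dec=3, length 4+3−1 = 6.

6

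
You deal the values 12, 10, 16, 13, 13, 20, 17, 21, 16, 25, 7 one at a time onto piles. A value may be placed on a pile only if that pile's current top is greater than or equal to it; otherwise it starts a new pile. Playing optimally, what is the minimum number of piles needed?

5

Place each on the leftmost legal pile:
12 → new pile 1 (tops now [12])
10 → pile 1 (tops now [10])
16 → new pile 2 (tops now [10, 16])
13 → pile 2 (tops now [10, 13])
13 → pile 2 (tops now [10, 13])
20 → new pile 3 (tops now [10, 13, 20])
17 → pile 3 (tops now [10, 13, 17])
21 → new pile 4 (tops now [10, 13, 17, 21])
16 → pile 3 (tops now [10, 13, 16, 21])
25 → new pile 5 (tops now [10, 13, 16, 21, 25])
7 → pile 1 (tops now [7, 13, 16, 21, 25])
Five piles.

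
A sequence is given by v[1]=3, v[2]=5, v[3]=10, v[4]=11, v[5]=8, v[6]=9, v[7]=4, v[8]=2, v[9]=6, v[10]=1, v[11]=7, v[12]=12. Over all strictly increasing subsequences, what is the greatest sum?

Let S[i] be the best sum of a strictly increasing subsequence ending at i:
i:      1  2  3  4  5  6  7  8  9 10 11 12
v[i]:   3  5 10 11  8  9  4  2  6  1  7 12
S:      3  8 18 29 16 25  7  2 14  1 21 41
Maximum is 41 (e.g. 3 + 5 + 10 + 11 + 12).

41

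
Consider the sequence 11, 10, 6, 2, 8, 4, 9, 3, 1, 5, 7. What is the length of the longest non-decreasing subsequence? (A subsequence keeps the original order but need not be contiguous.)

Track the smallest tail for each achievable length (allowing ties):
11 → extends → [11]
10 → replaces 11 → [10]
6 → replaces 10 → [6]
2 → replaces 6 → [2]
8 → extends → [2, 8]
4 → replaces 8 → [2, 4]
9 → extends → [2, 4, 9]
3 → replaces 4 → [2, 3, 9]
1 → replaces 2 → [1, 3, 9]
5 → replaces 9 → [1, 3, 5]
7 → extends → [1, 3, 5, 7]
Four tails, so the longest non-decreasing subsequence has length 4 (e.g. 2, 4, 5, 7).

4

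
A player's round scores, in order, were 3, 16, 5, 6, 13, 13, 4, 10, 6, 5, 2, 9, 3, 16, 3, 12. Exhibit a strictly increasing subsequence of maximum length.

3, 5, 6, 13, 16

Patience tails give the LIS length; then backtrack through the dp parents:
3 → extends → [3]
16 → extends → [3, 16]
5 → replaces 16 → [3, 5]
6 → extends → [3, 5, 6]
13 → extends → [3, 5, 6, 13]
13 → already a tail → [3, 5, 6, 13]
4 → replaces 5 → [3, 4, 6, 13]
10 → replaces 13 → [3, 4, 6, 10]
6 → already a tail → [3, 4, 6, 10]
5 → replaces 6 → [3, 4, 5, 10]
2 → replaces 3 → [2, 4, 5, 10]
9 → replaces 10 → [2, 4, 5, 9]
3 → replaces 4 → [2, 3, 5, 9]
16 → extends → [2, 3, 5, 9, 16]
3 → already a tail → [2, 3, 5, 9, 16]
12 → replaces 16 → [2, 3, 5, 9, 12]
Length 5; one witness is 3, 5, 6, 13, 16.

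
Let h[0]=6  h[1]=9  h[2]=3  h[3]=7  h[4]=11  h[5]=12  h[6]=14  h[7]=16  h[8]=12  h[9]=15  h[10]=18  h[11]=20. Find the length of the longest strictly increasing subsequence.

8

Let dp[i] be the length of the longest such subsequence ending at index i:
i:      0  1  2  3  4  5  6  7  8  9 10 11
h[i]:   6  9  3  7 11 12 14 16 12 15 18 20
dp:     1  2  1  2  3  4  5  6  4  6  7  8
Maximum dp value is 8.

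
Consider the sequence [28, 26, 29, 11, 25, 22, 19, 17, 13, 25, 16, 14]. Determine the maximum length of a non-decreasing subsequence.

3

Let dp[i] be the length of the longest such subsequence ending at index i:
i:      1  2  3  4  5  6  7  8  9 10 11 12
a[i]:  28 26 29 11 25 22 19 17 13 25 16 14
dp:     1  1  2  1  2  2  2  2  2  3  3  3
Maximum dp value is 3.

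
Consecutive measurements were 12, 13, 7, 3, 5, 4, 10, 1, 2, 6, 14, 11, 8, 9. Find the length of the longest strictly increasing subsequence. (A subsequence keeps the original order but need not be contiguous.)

5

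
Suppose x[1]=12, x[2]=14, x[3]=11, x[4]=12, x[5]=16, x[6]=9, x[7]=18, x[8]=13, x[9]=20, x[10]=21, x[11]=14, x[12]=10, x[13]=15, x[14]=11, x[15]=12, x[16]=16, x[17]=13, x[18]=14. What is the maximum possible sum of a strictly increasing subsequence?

Let S[i] be the best sum of a strictly increasing subsequence ending at i:
i:       1   2   3   4   5   6   7   8   9  10  11  12  13  14  15  16  17  18
x[i]:   12  14  11  12  16   9  18  13  20  21  14  10  15  11  12  16  13  14
S:      12  26  11  23  42   9  60  36  80 101  50  19  65  30  42  81  55  69
Maximum is 101 (e.g. 12 + 14 + 16 + 18 + 20 + 21).

101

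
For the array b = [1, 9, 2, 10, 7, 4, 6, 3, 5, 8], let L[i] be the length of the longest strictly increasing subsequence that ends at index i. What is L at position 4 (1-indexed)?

dp[i] = 1 + max{dp[j] : j<i, b[j]<b[i]} (or 1 if no such j):
i:      1  2  3  4  5  6  7  8  9 10
b[i]:   1  9  2 10  7  4  6  3  5  8
dp:     1  2  2  3  3  3  4  3  4  5
At index 4 the value is 3.

3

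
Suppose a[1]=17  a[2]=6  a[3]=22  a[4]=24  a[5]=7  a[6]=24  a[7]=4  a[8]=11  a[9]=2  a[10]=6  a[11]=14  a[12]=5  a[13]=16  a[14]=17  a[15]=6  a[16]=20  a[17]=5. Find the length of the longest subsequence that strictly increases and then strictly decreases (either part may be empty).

8

inc[i] = longest strictly increasing subsequence ending at i; dec[i] = longest strictly decreasing subsequence starting at i:
i:      1  2  3  4  5  6  7  8  9 10 11 12 13 14 15 16 17
a[i]:  17  6 22 24  7 24  4 11  2  6 14  5 16 17  6 20  5
inc:    1  1  2  3  2  3  1  3  1  2  4  2  5  6  3  7  2
dec:    4  3  4  4  3  4  2  3  1  2  3  1  3  3  2  2  1
Best peak at i=14 (value 17): inc=6, dec=3, length 6+3−1 = 8.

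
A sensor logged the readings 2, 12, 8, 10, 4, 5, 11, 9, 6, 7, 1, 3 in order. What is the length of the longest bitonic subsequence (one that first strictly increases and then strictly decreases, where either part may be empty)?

inc[i] = longest strictly increasing subsequence ending at i; dec[i] = longest strictly decreasing subsequence starting at i:
i:      1  2  3  4  5  6  7  8  9 10 11 12
a[i]:   2 12  8 10  4  5 11  9  6  7  1  3
inc:    1  2  2  3  2  3  4  4  4  5  1  2
dec:    2  5  3  4  2  2  4  3  2  2  1  1
Best peak at i=7 (value 11): inc=4, dec=4, length 4+4−1 = 7.

7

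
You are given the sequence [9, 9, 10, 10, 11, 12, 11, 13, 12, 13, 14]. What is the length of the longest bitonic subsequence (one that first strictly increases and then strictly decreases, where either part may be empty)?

inc[i] = longest strictly increasing subsequence ending at i; dec[i] = longest strictly decreasing subsequence starting at i:
i:      1  2  3  4  5  6  7  8  9 10 11
a[i]:   9  9 10 10 11 12 11 13 12 13 14
inc:    1  1  2  2  3  4  3  5  4  5  6
dec:    1  1  1  1  1  2  1  2  1  1  1
Best peak at i=8 (value 13): inc=5, dec=2, length 5+2−1 = 6.

6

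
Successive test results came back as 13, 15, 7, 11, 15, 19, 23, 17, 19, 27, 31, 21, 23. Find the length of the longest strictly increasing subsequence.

Track the smallest tail for each achievable length (strict):
13 → extends → [13]
15 → extends → [13, 15]
7 → replaces 13 → [7, 15]
11 → replaces 15 → [7, 11]
15 → extends → [7, 11, 15]
19 → extends → [7, 11, 15, 19]
23 → extends → [7, 11, 15, 19, 23]
17 → replaces 19 → [7, 11, 15, 17, 23]
19 → replaces 23 → [7, 11, 15, 17, 19]
27 → extends → [7, 11, 15, 17, 19, 27]
31 → extends → [7, 11, 15, 17, 19, 27, 31]
21 → replaces 27 → [7, 11, 15, 17, 19, 21, 31]
23 → replaces 31 → [7, 11, 15, 17, 19, 21, 23]
Seven tails, so the longest strictly increasing subsequence has length 7 (e.g. 7, 11, 15, 19, 23, 27, 31).

7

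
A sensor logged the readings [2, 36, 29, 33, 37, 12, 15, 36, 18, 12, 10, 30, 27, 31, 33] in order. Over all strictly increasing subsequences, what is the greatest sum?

Let S[i] be the best sum of a strictly increasing subsequence ending at i:
i:       1   2   3   4   5   6   7   8   9  10  11  12  13  14  15
a[i]:    2  36  29  33  37  12  15  36  18  12  10  30  27  31  33
S:       2  38  31  64 101  14  29 100  47  14  12  77  74 108 141
Maximum is 141 (e.g. 2 + 12 + 15 + 18 + 30 + 31 + 33).

141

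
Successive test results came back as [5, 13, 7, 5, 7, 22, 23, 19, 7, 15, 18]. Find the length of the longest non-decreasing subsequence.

Let dp[i] be the length of the longest such subsequence ending at index i:
i:      1  2  3  4  5  6  7  8  9 10 11
a[i]:   5 13  7  5  7 22 23 19  7 15 18
dp:     1  2  2  2  3  4  5  4  4  5  6
Maximum dp value is 6.

6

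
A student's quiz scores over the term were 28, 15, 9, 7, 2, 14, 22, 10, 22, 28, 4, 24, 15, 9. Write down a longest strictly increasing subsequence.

9, 14, 22, 28

Patience tails give the LIS length; then backtrack through the dp parents:
28 → extends → [28]
15 → replaces 28 → [15]
9 → replaces 15 → [9]
7 → replaces 9 → [7]
2 → replaces 7 → [2]
14 → extends → [2, 14]
22 → extends → [2, 14, 22]
10 → replaces 14 → [2, 10, 22]
22 → already a tail → [2, 10, 22]
28 → extends → [2, 10, 22, 28]
4 → replaces 10 → [2, 4, 22, 28]
24 → replaces 28 → [2, 4, 22, 24]
15 → replaces 22 → [2, 4, 15, 24]
9 → replaces 15 → [2, 4, 9, 24]
Length 4; one witness is 9, 14, 22, 28.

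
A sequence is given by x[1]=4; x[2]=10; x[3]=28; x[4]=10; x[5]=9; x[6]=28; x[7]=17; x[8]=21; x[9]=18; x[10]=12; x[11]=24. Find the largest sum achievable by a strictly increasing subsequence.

Let S[i] be the best sum of a strictly increasing subsequence ending at i:
i:      1  2  3  4  5  6  7  8  9 10 11
x[i]:   4 10 28 10  9 28 17 21 18 12 24
S:      4 14 42 14 13 42 31 52 49 26 76
Maximum is 76 (e.g. 4 + 10 + 17 + 21 + 24).

76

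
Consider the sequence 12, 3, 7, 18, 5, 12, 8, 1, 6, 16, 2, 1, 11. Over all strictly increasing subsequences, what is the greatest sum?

Let S[i] be the best sum of a strictly increasing subsequence ending at i:
i:      1  2  3  4  5  6  7  8  9 10 11 12 13
a[i]:  12  3  7 18  5 12  8  1  6 16  2  1 11
S:     12  3 10 30  8 22 18  1 14 38  3  1 29
Maximum is 38 (e.g. 3 + 7 + 12 + 16).

38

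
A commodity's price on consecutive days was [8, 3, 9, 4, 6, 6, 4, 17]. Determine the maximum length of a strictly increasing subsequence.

Let dp[i] be the length of the longest such subsequence ending at index i:
i:      1  2  3  4  5  6  7  8
a[i]:   8  3  9  4  6  6  4 17
dp:     1  1  2  2  3  3  2  4
Maximum dp value is 4.

4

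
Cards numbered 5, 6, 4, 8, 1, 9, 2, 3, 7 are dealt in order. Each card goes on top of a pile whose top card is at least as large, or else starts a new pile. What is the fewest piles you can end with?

Place each on the leftmost legal pile:
5 → new pile 1 (tops now [5])
6 → new pile 2 (tops now [5, 6])
4 → pile 1 (tops now [4, 6])
8 → new pile 3 (tops now [4, 6, 8])
1 → pile 1 (tops now [1, 6, 8])
9 → new pile 4 (tops now [1, 6, 8, 9])
2 → pile 2 (tops now [1, 2, 8, 9])
3 → pile 3 (tops now [1, 2, 3, 9])
7 → pile 4 (tops now [1, 2, 3, 7])
Four piles.

4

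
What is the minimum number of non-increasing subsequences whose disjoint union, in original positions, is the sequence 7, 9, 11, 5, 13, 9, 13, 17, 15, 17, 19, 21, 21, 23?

Place each on the leftmost legal pile:
7 → new pile 1 (tops now [7])
9 → new pile 2 (tops now [7, 9])
11 → new pile 3 (tops now [7, 9, 11])
5 → pile 1 (tops now [5, 9, 11])
13 → new pile 4 (tops now [5, 9, 11, 13])
9 → pile 2 (tops now [5, 9, 11, 13])
13 → pile 4 (tops now [5, 9, 11, 13])
17 → new pile 5 (tops now [5, 9, 11, 13, 17])
15 → pile 5 (tops now [5, 9, 11, 13, 15])
17 → new pile 6 (tops now [5, 9, 11, 13, 15, 17])
19 → new pile 7 (tops now [5, 9, 11, 13, 15, 17, 19])
21 → new pile 8 (tops now [5, 9, 11, 13, 15, 17, 19, 21])
21 → pile 8 (tops now [5, 9, 11, 13, 15, 17, 19, 21])
23 → new pile 9 (tops now [5, 9, 11, 13, 15, 17, 19, 21, 23])
Nine piles.

9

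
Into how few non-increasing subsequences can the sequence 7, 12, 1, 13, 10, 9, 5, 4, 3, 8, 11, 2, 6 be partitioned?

4

Place each on the leftmost legal pile:
7 → new pile 1 (tops now [7])
12 → new pile 2 (tops now [7, 12])
1 → pile 1 (tops now [1, 12])
13 → new pile 3 (tops now [1, 12, 13])
10 → pile 2 (tops now [1, 10, 13])
9 → pile 2 (tops now [1, 9, 13])
5 → pile 2 (tops now [1, 5, 13])
4 → pile 2 (tops now [1, 4, 13])
3 → pile 2 (tops now [1, 3, 13])
8 → pile 3 (tops now [1, 3, 8])
11 → new pile 4 (tops now [1, 3, 8, 11])
2 → pile 2 (tops now [1, 2, 8, 11])
6 → pile 3 (tops now [1, 2, 6, 11])
Four piles.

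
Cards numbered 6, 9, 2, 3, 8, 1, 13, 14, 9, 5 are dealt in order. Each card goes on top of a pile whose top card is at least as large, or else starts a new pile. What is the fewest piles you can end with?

Place each on the leftmost legal pile:
6 → new pile 1 (tops now [6])
9 → new pile 2 (tops now [6, 9])
2 → pile 1 (tops now [2, 9])
3 → pile 2 (tops now [2, 3])
8 → new pile 3 (tops now [2, 3, 8])
1 → pile 1 (tops now [1, 3, 8])
13 → new pile 4 (tops now [1, 3, 8, 13])
14 → new pile 5 (tops now [1, 3, 8, 13, 14])
9 → pile 4 (tops now [1, 3, 8, 9, 14])
5 → pile 3 (tops now [1, 3, 5, 9, 14])
Five piles.

5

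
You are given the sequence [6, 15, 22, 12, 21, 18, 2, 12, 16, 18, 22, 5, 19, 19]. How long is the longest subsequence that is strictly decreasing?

5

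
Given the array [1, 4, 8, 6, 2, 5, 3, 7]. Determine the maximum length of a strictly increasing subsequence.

Track the smallest tail for each achievable length (strict):
1 → extends → [1]
4 → extends → [1, 4]
8 → extends → [1, 4, 8]
6 → replaces 8 → [1, 4, 6]
2 → replaces 4 → [1, 2, 6]
5 → replaces 6 → [1, 2, 5]
3 → replaces 5 → [1, 2, 3]
7 → extends → [1, 2, 3, 7]
Four tails, so the longest strictly increasing subsequence has length 4 (e.g. 1, 4, 6, 7).

4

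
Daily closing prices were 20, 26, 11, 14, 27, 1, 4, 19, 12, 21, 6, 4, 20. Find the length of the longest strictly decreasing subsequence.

5

Let dp[i] be the longest strictly decreasing subsequence ending at i:
i:      1  2  3  4  5  6  7  8  9 10 11 12 13
a[i]:  20 26 11 14 27  1  4 19 12 21  6  4 20
dp:     1  1  2  2  1  3  3  2  3  2  4  5  3
Maximum is 5.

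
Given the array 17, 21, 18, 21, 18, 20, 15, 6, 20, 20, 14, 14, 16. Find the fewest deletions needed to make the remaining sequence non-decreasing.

Fewest deletions = n − (longest non-decreasing subsequence).
Patience tails:
17 → extends → [17]
21 → extends → [17, 21]
18 → replaces 21 → [17, 18]
21 → extends → [17, 18, 21]
18 → replaces 21 → [17, 18, 18]
20 → extends → [17, 18, 18, 20]
15 → replaces 17 → [15, 18, 18, 20]
6 → replaces 15 → [6, 18, 18, 20]
20 → extends → [6, 18, 18, 20, 20]
20 → extends → [6, 18, 18, 20, 20, 20]
14 → replaces 18 → [6, 14, 18, 20, 20, 20]
14 → replaces 18 → [6, 14, 14, 20, 20, 20]
16 → replaces 20 → [6, 14, 14, 16, 20, 20]
Longest non-decreasing subsequence has length 6, so deletions = 13 − 6 = 7.

7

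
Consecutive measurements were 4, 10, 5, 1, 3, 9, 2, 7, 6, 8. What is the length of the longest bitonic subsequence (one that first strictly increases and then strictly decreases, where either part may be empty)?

inc[i] = longest strictly increasing subsequence ending at i; dec[i] = longest strictly decreasing subsequence starting at i:
i:      1  2  3  4  5  6  7  8  9 10
a[i]:   4 10  5  1  3  9  2  7  6  8
inc:    1  2  2  1  2  3  2  3  3  4
dec:    3  4  3  1  2  3  1  2  1  1
Best peak at i=2 (value 10): inc=2, dec=4, length 2+4−1 = 5.

5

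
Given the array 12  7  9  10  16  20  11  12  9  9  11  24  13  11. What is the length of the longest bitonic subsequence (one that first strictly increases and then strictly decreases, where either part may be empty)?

inc[i] = longest strictly increasing subsequence ending at i; dec[i] = longest strictly decreasing subsequence starting at i:
i:      1  2  3  4  5  6  7  8  9 10 11 12 13 14
a[i]:  12  7  9 10 16 20 11 12  9  9 11 24 13 11
inc:    1  1  2  3  4  5  4  5  2  2  4  6  6  4
dec:    3  1  1  2  3  3  2  2  1  1  1  3  2  1
Best peak at i=12 (value 24): inc=6, dec=3, length 6+3−1 = 8.

8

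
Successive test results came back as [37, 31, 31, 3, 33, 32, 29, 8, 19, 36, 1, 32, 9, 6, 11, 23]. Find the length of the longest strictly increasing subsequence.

5

Track the smallest tail for each achievable length (strict):
37 → extends → [37]
31 → replaces 37 → [31]
31 → already a tail → [31]
3 → replaces 31 → [3]
33 → extends → [3, 33]
32 → replaces 33 → [3, 32]
29 → replaces 32 → [3, 29]
8 → replaces 29 → [3, 8]
19 → extends → [3, 8, 19]
36 → extends → [3, 8, 19, 36]
1 → replaces 3 → [1, 8, 19, 36]
32 → replaces 36 → [1, 8, 19, 32]
9 → replaces 19 → [1, 8, 9, 32]
6 → replaces 8 → [1, 6, 9, 32]
11 → replaces 32 → [1, 6, 9, 11]
23 → extends → [1, 6, 9, 11, 23]
Five tails, so the longest strictly increasing subsequence has length 5 (e.g. 3, 8, 9, 11, 23).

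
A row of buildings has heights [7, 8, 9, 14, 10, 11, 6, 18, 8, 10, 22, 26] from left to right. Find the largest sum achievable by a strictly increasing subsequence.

111

Let S[i] be the best sum of a strictly increasing subsequence ending at i:
i:       1   2   3   4   5   6   7   8   9  10  11  12
a[i]:    7   8   9  14  10  11   6  18   8  10  22  26
S:       7  15  24  38  34  45   6  63  15  34  85 111
Maximum is 111 (e.g. 7 + 8 + 9 + 10 + 11 + 18 + 22 + 26).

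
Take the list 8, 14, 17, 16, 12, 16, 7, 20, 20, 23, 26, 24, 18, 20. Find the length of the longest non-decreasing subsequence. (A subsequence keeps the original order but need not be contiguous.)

Let dp[i] be the length of the longest such subsequence ending at index i:
i:      1  2  3  4  5  6  7  8  9 10 11 12 13 14
a[i]:   8 14 17 16 12 16  7 20 20 23 26 24 18 20
dp:     1  2  3  3  2  4  1  5  6  7  8  8  5  7
Maximum dp value is 8.

8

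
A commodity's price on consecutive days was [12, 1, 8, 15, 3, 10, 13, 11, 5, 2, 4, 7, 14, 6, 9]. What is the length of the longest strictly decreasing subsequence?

5

Negate each value so 'decreasing' becomes 'increasing', then run patience tails on the negated sequence:
-12 → extends → [-12]
-1 → extends → [-12, -1]
-8 → replaces -1 → [-12, -8]
-15 → replaces -12 → [-15, -8]
-3 → extends → [-15, -8, -3]
-10 → replaces -8 → [-15, -10, -3]
-13 → replaces -10 → [-15, -13, -3]
-11 → replaces -3 → [-15, -13, -11]
-5 → extends → [-15, -13, -11, -5]
-2 → extends → [-15, -13, -11, -5, -2]
-4 → replaces -2 → [-15, -13, -11, -5, -4]
-7 → replaces -5 → [-15, -13, -11, -7, -4]
-14 → replaces -13 → [-15, -14, -11, -7, -4]
-6 → replaces -4 → [-15, -14, -11, -7, -6]
-9 → replaces -7 → [-15, -14, -11, -9, -6]
Five tails, so the longest strictly decreasing subsequence of the original has length 5.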